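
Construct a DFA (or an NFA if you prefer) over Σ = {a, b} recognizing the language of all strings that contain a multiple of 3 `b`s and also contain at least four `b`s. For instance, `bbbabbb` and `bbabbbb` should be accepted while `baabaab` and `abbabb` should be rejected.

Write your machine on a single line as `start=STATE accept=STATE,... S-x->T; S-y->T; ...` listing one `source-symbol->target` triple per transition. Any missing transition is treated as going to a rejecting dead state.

Handle the two conditions separately and then intersect. One (3 states) tracks the count of `b`s modulo 3; the other (6 states) tracks the count of `b`s, saturating at 5. Each combined state is a pair, one component from each; accept when both components accept.
With 8 states:
        a   b  
>  q0   q0  q1 
   q1   q1  q2 
   q2   q2  q3 
   q3   q3  q4 
   q4   q4  q5 
   q5   q5  q6 
 * q6   q6  q7 
   q7   q7  q5 
(> = start, * = accepting)

start=q0; accept=q6; q0-a->q0; q0-b->q1; q1-a->q1; q1-b->q2; q2-a->q2; q2-b->q3; q3-a->q3; q3-b->q4; q4-a->q4; q4-b->q5; q5-a->q5; q5-b->q6; q6-a->q6; q6-b->q7; q7-a->q7; q7-b->q5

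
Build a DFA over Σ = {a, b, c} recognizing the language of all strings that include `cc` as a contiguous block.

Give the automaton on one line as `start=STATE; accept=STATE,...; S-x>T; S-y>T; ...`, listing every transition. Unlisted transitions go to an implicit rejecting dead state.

start=S0; accept=S2; S0-a>S0; S0-b>S0; S0-c>S1; S1-a>S0; S1-b>S0; S1-c>S2; S2-a>S2; S2-b>S2; S2-c>S2

States S0..S1 record the length of the longest prefix of `cc` that matches the current input suffix. Reaching S2 means `cc` has been seen, and we stay there forever. Accept from S2.
With 3 states:
        a   b   c  
>  S0   S0  S0  S1 
   S1   S0  S0  S2 
 * S2   S2  S2  S2 
(> = start, * = accepting)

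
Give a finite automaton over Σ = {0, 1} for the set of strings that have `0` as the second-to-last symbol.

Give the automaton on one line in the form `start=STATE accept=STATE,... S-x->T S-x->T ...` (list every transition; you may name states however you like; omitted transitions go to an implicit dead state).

A DFA must remember the last 2 symbols (since which symbol is second-to-last isn't known until the input ends). Use one state per possible window of the last ≤2 symbols; accept from those whose window starts with `0`.
A 7-state machine:
        0   1  
>  q0   q1  q2 
   q1   q3  q4 
   q2   q5  q6 
 * q3   q3  q4 
 * q4   q5  q6 
   q5   q3  q4 
   q6   q5  q6 
(> = start, * = accepting)

start=q0 accept=q3,q4 q0-0->q1 q0-1->q2 q1-0->q3 q1-1->q4 q2-0->q5 q2-1->q6 q3-0->q3 q3-1->q4 q4-0->q5 q4-1->q6 q5-0->q3 q5-1->q4 q6-0->q5 q6-1->q6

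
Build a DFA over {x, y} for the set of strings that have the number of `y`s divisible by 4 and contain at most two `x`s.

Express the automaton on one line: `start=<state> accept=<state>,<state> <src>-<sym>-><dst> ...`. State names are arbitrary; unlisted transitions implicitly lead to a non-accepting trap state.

start=q0 accept=q0,q1,q3 q0-x->q1 q0-y->q2 q1-x->q3 q1-y->q4 q2-x->q4 q2-y->q5 q3-x->q6 q3-y->q7 q4-x->q7 q4-y->q8 q5-x->q8 q5-y->q9 q6-x->q6 q6-y->q10 q7-x->q10 q7-y->q11 q8-x->q11 q8-y->q12 q9-x->q12 q9-y->q0 q10-x->q10 q10-y->q13 q11-x->q13 q11-y->q14 q12-x->q14 q12-y->q1 q13-x->q13 q13-y->q15 q14-x->q15 q14-y->q3 q15-x->q15 q15-y->q6

Build one automaton per condition and run them in lockstep. The first has 4 states tracking the count of `y`s modulo 4; the second has 4 states tracking the count of `x`s, saturating at 3. A product state is a pair (one from each), accepting exactly when both do.
A 16-state machine:
          x    y  
>* q0     q1   q2 
 * q1     q3   q4 
   q2     q4   q5 
 * q3     q6   q7 
   q4     q7   q8 
   q5     q8   q9 
   q6     q6  q10 
   q7    q10  q11 
   q8    q11  q12 
   q9    q12   q0 
   q10   q10  q13 
   q11   q13  q14 
   q12   q14   q1 
   q13   q13  q15 
   q14   q15   q3 
   q15   q15   q6 
(> = start, * = accepting)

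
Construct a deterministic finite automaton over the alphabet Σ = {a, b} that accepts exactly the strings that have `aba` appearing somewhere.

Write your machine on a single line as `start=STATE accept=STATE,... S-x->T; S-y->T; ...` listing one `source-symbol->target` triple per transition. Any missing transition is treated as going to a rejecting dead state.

States S0..S2 record the length of the longest prefix of `aba` that matches the current input suffix. Reaching S3 means `aba` has been seen, and we stay there forever. Accept from S3.
With 4 states:
        a   b  
>  S0   S1  S0 
   S1   S1  S2 
   S2   S3  S0 
 * S3   S3  S3 
(> = start, * = accepting)

start=S0; accept=S3; S0-a->S1; S0-b->S0; S1-a->S1; S1-b->S2; S2-a->S3; S2-b->S0; S3-a->S3; S3-b->S3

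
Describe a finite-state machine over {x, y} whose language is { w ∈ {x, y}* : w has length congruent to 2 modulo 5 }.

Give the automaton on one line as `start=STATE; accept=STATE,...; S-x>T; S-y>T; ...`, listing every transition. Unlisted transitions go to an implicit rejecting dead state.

start=q0; accept=q2; q0-x>q1; q0-y>q1; q1-x>q2; q1-y>q2; q2-x>q3; q2-y>q3; q3-x>q4; q3-y>q4; q4-x>q0; q4-y>q0

Only the length mod 5 matters, so use a 5-cycle: from any state, every input symbol moves to the next state, wrapping q4 back to q0. Mark q2 accepting.
A 5-state machine:
        x   y  
>  q0   q1  q1 
   q1   q2  q2 
 * q2   q3  q3 
   q3   q4  q4 
   q4   q0  q0 
(> = start, * = accepting)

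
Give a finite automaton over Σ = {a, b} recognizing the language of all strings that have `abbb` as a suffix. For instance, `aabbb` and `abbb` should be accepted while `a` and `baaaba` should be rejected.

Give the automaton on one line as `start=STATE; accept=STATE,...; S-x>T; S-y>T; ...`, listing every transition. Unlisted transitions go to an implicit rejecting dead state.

start=s0; accept=s4; s0-a>s1; s0-b>s0; s1-a>s1; s1-b>s2; s2-a>s1; s2-b>s3; s3-a>s1; s3-b>s4; s4-a>s1; s4-b>s0

Let each state record the length of the longest suffix of the input read so far that is also a prefix of `abbb`. s1 means the last symbol is `a`; s2 means the last 2 symbols are `ab`; s3 means the last 3 symbols are `abb`; s4 means the last 4 symbols are `abbb`. Accept only at s4, where the string currently ends in `abbb`.
A 5-state machine:
        a   b  
>  s0   s1  s0 
   s1   s1  s2 
   s2   s1  s3 
   s3   s1  s4 
 * s4   s1  s0 
(> = start, * = accepting)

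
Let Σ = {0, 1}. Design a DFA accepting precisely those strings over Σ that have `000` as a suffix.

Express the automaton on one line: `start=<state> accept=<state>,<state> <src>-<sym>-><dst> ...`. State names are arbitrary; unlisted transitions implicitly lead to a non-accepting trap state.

Remember how much of `000` the current input suffix matches. State A means no match yet; B means the last symbol is `0`; C means the last 2 symbols are `00`; D means the last 3 symbols are `000`. Only D accepts. On a mismatch, fall back to the longest proper suffix that is still a prefix of `000`.
With 4 states:
       0  1 
>  A   B  A 
   B   C  A 
   C   D  A 
 * D   D  A 
(> = start, * = accepting)

start=A accept=D A-0->B A-1->A B-0->C B-1->A C-0->D C-1->A D-0->D D-1->A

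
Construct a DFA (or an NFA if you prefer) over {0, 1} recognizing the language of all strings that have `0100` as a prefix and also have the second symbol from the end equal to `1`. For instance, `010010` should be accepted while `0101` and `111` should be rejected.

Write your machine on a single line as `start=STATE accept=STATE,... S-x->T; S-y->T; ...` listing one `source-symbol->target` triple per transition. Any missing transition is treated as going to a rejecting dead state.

start=q0; accept=q7,q8; q0-0->q1; q0-1->q2; q1-0->q2; q1-1->q3; q2-0->q2; q2-1->q2; q3-0->q4; q3-1->q2; q4-0->q5; q4-1->q2; q5-0->q5; q5-1->q6; q6-0->q7; q6-1->q8; q7-0->q5; q7-1->q6; q8-0->q7; q8-1->q8

Run two small machines in parallel and take their product. The first has 6 states tracking whether the input so far still matches the prefix `0100`; the second has 7 states tracking the last 2 symbols read. A product state is a pair (one from each), accepting exactly when both do. After merging equivalent states the machine shrinks.
A 9-state machine:
        0   1  
>  q0   q1  q2 
   q1   q2  q3 
   q2   q2  q2 
   q3   q4  q2 
   q4   q5  q2 
   q5   q5  q6 
   q6   q7  q8 
 * q7   q5  q6 
 * q8   q7  q8 
(> = start, * = accepting)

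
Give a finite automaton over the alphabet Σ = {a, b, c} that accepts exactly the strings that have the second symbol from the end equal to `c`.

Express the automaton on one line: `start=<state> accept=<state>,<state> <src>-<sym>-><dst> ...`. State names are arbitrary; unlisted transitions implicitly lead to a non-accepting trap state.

Because acceptance depends on a position counted from the end, the machine has to buffer the most recent 2 symbols. Make each state the string of the last up-to-2 symbols read; on input `x` shift the window left and append `x`. Accept when the buffered window has length 2 and begins with `c`.
A 13-state machine:
          a    b    c  
>  S0     S1   S2   S3 
   S1     S4   S5   S6 
   S2     S7   S8   S9 
   S3    S10  S11  S12 
   S4     S4   S5   S6 
   S5     S7   S8   S9 
   S6    S10  S11  S12 
   S7     S4   S5   S6 
   S8     S7   S8   S9 
   S9    S10  S11  S12 
 * S10    S4   S5   S6 
 * S11    S7   S8   S9 
 * S12   S10  S11  S12 
(> = start, * = accepting)

start=S0 accept=S10,S11,S12 S0-a->S1 S0-b->S2 S0-c->S3 S1-a->S4 S1-b->S5 S1-c->S6 S2-a->S7 S2-b->S8 S2-c->S9 S3-a->S10 S3-b->S11 S3-c->S12 S4-a->S4 S4-b->S5 S4-c->S6 S5-a->S7 S5-b->S8 S5-c->S9 S6-a->S10 S6-b->S11 S6-c->S12 S7-a->S4 S7-b->S5 S7-c->S6 S8-a->S7 S8-b->S8 S8-c->S9 S9-a->S10 S9-b->S11 S9-c->S12 S10-a->S4 S10-b->S5 S10-c->S6 S11-a->S7 S11-b->S8 S11-c->S9 S12-a->S10 S12-b->S11 S12-c->S12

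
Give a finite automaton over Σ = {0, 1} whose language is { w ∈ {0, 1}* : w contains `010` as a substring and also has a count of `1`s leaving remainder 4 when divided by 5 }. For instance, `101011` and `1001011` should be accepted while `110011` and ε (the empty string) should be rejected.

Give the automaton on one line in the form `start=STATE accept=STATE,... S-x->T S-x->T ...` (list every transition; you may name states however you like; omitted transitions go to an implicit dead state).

Build one automaton per condition and run them in lockstep. One (4 states) tracks whether and how much of `010` has been seen; the other (5 states) tracks the count of `1`s modulo 5. Each combined state is a pair, one component from each; accept when both components accept.
20 states suffice.
          0    1  
>  q0     q1   q2 
   q1     q1   q3 
   q2     q4   q5 
   q3     q6   q5 
   q4     q4   q7 
   q5     q8   q9 
   q6     q6  q10 
   q7    q10   q9 
   q8     q8  q11 
   q9    q12  q13 
   q10   q10  q14 
   q11   q14  q13 
   q12   q12  q15 
   q13   q16   q0 
   q14   q14  q17 
   q15   q17   q0 
   q16   q16  q18 
 * q17   q17  q19 
   q18   q19   q2 
   q19   q19   q6 
(> = start, * = accepting)

start=q0 accept=q17 q0-0->q1 q0-1->q2 q1-0->q1 q1-1->q3 q2-0->q4 q2-1->q5 q3-0->q6 q3-1->q5 q4-0->q4 q4-1->q7 q5-0->q8 q5-1->q9 q6-0->q6 q6-1->q10 q7-0->q10 q7-1->q9 q8-0->q8 q8-1->q11 q9-0->q12 q9-1->q13 q10-0->q10 q10-1->q14 q11-0->q14 q11-1->q13 q12-0->q12 q12-1->q15 q13-0->q16 q13-1->q0 q14-0->q14 q14-1->q17 q15-0->q17 q15-1->q0 q16-0->q16 q16-1->q18 q17-0->q17 q17-1->q19 q18-0->q19 q18-1->q2 q19-0->q19 q19-1->q6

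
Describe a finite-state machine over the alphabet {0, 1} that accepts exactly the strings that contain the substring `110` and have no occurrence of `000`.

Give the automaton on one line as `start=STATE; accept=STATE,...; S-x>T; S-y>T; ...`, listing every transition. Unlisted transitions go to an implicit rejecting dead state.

start=q0; accept=q6,q8,q9; q0-0>q1; q0-1>q2; q1-0>q3; q1-1>q2; q2-0>q1; q2-1>q4; q3-0>q5; q3-1>q2; q4-0>q6; q4-1>q4; q5-0>q5; q5-1>q7; q6-0>q8; q6-1>q9; q7-0>q5; q7-1>q10; q8-0>q11; q8-1>q9; q9-0>q6; q9-1>q9; q10-0>q11; q10-1>q10; q11-0>q11; q11-1>q11

Handle the two conditions separately and then intersect. The first has 4 states tracking whether and how much of `110` has been seen; the second has 4 states tracking partial matches of the forbidden pattern `000`. A product state is a pair (one from each), accepting exactly when both do.
12 states suffice.
          0    1  
>  q0     q1   q2 
   q1     q3   q2 
   q2     q1   q4 
   q3     q5   q2 
   q4     q6   q4 
   q5     q5   q7 
 * q6     q8   q9 
   q7     q5  q10 
 * q8    q11   q9 
 * q9     q6   q9 
   q10   q11  q10 
   q11   q11  q11 
(> = start, * = accepting)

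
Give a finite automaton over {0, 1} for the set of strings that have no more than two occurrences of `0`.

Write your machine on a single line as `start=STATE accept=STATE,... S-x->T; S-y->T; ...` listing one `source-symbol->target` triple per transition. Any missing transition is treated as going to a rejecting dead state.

start=q0; accept=q0,q1,q2; q0-0->q1; q0-1->q0; q1-0->q2; q1-1->q1; q2-0->q3; q2-1->q2; q3-0->q3; q3-1->q3

Only the number of `0`s matters, and only up to 3. Make a chain q0 → q1 → q2 → q3 advanced by each `0` (with q3 absorbing); every other symbol self-loops. The accepting set is {q0, q1, q2}.
        0   1  
>* q0   q1  q0 
 * q1   q2  q1 
 * q2   q3  q2 
   q3   q3  q3 
(> = start, * = accepting)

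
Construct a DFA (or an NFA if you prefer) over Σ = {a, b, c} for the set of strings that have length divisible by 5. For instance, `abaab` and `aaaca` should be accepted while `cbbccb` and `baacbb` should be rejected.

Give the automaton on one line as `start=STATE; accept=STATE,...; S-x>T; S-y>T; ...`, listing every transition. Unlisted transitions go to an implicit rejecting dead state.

start=s0; accept=s0; s0-a>s1; s0-b>s1; s0-c>s1; s1-a>s2; s1-b>s2; s1-c>s2; s2-a>s3; s2-b>s3; s2-c>s3; s3-a>s4; s3-b>s4; s3-c>s4; s4-a>s0; s4-b>s0; s4-c>s0

Count input length modulo 5: every symbol advances one step around the cycle s0 → s1 → s2 → s3 → s4 → s0. Accept at s0.
        a   b   c  
>* s0   s1  s1  s1 
   s1   s2  s2  s2 
   s2   s3  s3  s3 
   s3   s4  s4  s4 
   s4   s0  s0  s0 
(> = start, * = accepting)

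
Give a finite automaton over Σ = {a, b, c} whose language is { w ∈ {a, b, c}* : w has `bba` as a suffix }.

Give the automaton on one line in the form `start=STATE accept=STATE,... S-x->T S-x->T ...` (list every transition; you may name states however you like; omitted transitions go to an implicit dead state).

start=q0 accept=q3 q0-a->q0 q0-b->q1 q0-c->q0 q1-a->q0 q1-b->q2 q1-c->q0 q2-a->q3 q2-b->q2 q2-c->q0 q3-a->q0 q3-b->q1 q3-c->q0

Let each state record the length of the longest suffix of the input read so far that is also a prefix of `bba`. q1 means the last symbol is `b`; q2 means the last 2 symbols are `bb`; q3 means the last 3 symbols are `bba`. Accept only at q3, where the string currently ends in `bba`.
A 4-state machine:
        a   b   c  
>  q0   q0  q1  q0 
   q1   q0  q2  q0 
   q2   q3  q2  q0 
 * q3   q0  q1  q0 
(> = start, * = accepting)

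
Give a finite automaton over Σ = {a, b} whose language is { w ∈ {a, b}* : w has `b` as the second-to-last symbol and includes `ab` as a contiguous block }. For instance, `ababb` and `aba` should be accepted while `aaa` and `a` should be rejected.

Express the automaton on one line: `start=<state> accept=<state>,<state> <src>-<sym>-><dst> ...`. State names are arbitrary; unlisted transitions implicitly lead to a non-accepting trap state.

Handle the two conditions separately and then intersect. One (7 states) tracks the last 2 symbols read; the other (3 states) tracks whether and how much of `ab` has been seen. Each combined state is a pair, one component from each; accept when both components accept.
With 10 states:
        a   b  
>  s0   s1  s2 
   s1   s3  s4 
   s2   s5  s6 
   s3   s3  s4 
   s4   s7  s8 
   s5   s3  s4 
   s6   s5  s6 
 * s7   s9  s4 
 * s8   s7  s8 
   s9   s9  s4 
(> = start, * = accepting)

start=s0 accept=s7,s8 s0-a->s1 s0-b->s2 s1-a->s3 s1-b->s4 s2-a->s5 s2-b->s6 s3-a->s3 s3-b->s4 s4-a->s7 s4-b->s8 s5-a->s3 s5-b->s4 s6-a->s5 s6-b->s6 s7-a->s9 s7-b->s4 s8-a->s7 s8-b->s8 s9-a->s9 s9-b->s4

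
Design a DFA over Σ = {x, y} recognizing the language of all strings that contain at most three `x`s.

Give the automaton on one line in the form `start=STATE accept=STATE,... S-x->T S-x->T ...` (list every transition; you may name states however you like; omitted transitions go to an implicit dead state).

Only the number of `x`s matters, and only up to 4. Make a chain q0 → q1 → q2 → q3 → q4 advanced by each `x` (with q4 absorbing); every other symbol self-loops. The accepting set is {q0, q1, q2, q3}.
        x   y  
>* q0   q1  q0 
 * q1   q2  q1 
 * q2   q3  q2 
 * q3   q4  q3 
   q4   q4  q4 
(> = start, * = accepting)

start=q0 accept=q0,q1,q2,q3 q0-x->q1 q0-y->q0 q1-x->q2 q1-y->q1 q2-x->q3 q2-y->q2 q3-x->q4 q3-y->q3 q4-x->q4 q4-y->q4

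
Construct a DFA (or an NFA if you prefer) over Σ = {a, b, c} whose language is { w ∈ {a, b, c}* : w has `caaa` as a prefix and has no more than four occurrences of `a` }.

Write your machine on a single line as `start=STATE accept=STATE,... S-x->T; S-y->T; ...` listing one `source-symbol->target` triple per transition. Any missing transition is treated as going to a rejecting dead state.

start=q0; accept=q9,q11; q0-a->q1; q0-b->q2; q0-c->q3; q1-a->q4; q1-b->q1; q1-c->q1; q2-a->q1; q2-b->q2; q2-c->q2; q3-a->q5; q3-b->q2; q3-c->q2; q4-a->q6; q4-b->q4; q4-c->q4; q5-a->q7; q5-b->q1; q5-c->q1; q6-a->q8; q6-b->q6; q6-c->q6; q7-a->q9; q7-b->q4; q7-c->q4; q8-a->q10; q8-b->q8; q8-c->q8; q9-a->q11; q9-b->q9; q9-c->q9; q10-a->q10; q10-b->q10; q10-c->q10; q11-a->q12; q11-b->q11; q11-c->q11; q12-a->q12; q12-b->q12; q12-c->q12

Handle the two conditions separately and then intersect. The first has 6 states tracking whether the input so far still matches the prefix `caaa`; the second has 6 states tracking the count of `a`s, saturating at 5. A product state is a pair (one from each), accepting exactly when both do.
          a    b    c  
>  q0     q1   q2   q3 
   q1     q4   q1   q1 
   q2     q1   q2   q2 
   q3     q5   q2   q2 
   q4     q6   q4   q4 
   q5     q7   q1   q1 
   q6     q8   q6   q6 
   q7     q9   q4   q4 
   q8    q10   q8   q8 
 * q9    q11   q9   q9 
   q10   q10  q10  q10 
 * q11   q12  q11  q11 
   q12   q12  q12  q12 
(> = start, * = accepting)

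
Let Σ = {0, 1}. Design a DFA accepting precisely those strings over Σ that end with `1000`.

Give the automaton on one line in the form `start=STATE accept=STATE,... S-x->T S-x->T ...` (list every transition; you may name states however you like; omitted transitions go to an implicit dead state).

Let each state record the length of the longest suffix of the input read so far that is also a prefix of `1000`. q1 means the last symbol is `1`; q2 means the last 2 symbols are `10`; q3 means the last 3 symbols are `100`; q4 means the last 4 symbols are `1000`. Accept only at q4, where the string currently ends in `1000`.
5 states suffice.
        0   1  
>  q0   q0  q1 
   q1   q2  q1 
   q2   q3  q1 
   q3   q4  q1 
 * q4   q0  q1 
(> = start, * = accepting)

start=q0 accept=q4 q0-0->q0 q0-1->q1 q1-0->q2 q1-1->q1 q2-0->q3 q2-1->q1 q3-0->q4 q3-1->q1 q4-0->q0 q4-1->q1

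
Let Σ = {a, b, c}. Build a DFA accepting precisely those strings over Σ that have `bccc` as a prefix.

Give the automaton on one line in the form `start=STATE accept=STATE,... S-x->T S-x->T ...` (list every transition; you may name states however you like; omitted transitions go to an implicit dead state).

start=q0 accept=q4 q0-a->q5 q0-b->q1 q0-c->q5 q1-a->q5 q1-b->q5 q1-c->q2 q2-a->q5 q2-b->q5 q2-c->q3 q3-a->q5 q3-b->q5 q3-c->q4 q4-a->q4 q4-b->q4 q4-c->q4 q5-a->q5 q5-b->q5 q5-c->q5

Check the first 4 symbols one by one: q0 through q3 record how many have matched `bccc` so far; any wrong symbol goes to the dead state q5. After all 4 match we enter the accepting sink q4.
        a   b   c  
>  q0   q5  q1  q5 
   q1   q5  q5  q2 
   q2   q5  q5  q3 
   q3   q5  q5  q4 
 * q4   q4  q4  q4 
   q5   q5  q5  q5 
(> = start, * = accepting)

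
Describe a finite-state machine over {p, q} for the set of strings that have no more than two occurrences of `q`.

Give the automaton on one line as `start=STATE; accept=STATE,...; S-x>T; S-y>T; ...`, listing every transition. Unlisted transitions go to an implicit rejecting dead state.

start=A; accept=A,B,C; A-p>A; A-q>B; B-p>B; B-q>C; C-p>C; C-q>D; D-p>D; D-q>D

Count `q`s, saturating at 3: states A through C mean 0 through 2 `q`s seen; D means more than 2. Each `q` increments (capped at D); other symbols loop. Accept from {A, B, C}.
       p  q 
>* A   A  B 
 * B   B  C 
 * C   C  D 
   D   D  D 
(> = start, * = accepting)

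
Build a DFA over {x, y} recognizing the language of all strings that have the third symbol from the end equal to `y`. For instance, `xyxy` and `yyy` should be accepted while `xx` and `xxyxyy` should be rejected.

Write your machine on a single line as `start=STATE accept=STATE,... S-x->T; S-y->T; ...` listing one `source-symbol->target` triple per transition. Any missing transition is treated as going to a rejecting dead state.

start=A; accept=L,M,N,O; A-x->B; A-y->C; B-x->D; B-y->E; C-x->F; C-y->G; D-x->H; D-y->I; E-x->J; E-y->K; F-x->L; F-y->M; G-x->N; G-y->O; H-x->H; H-y->I; I-x->J; I-y->K; J-x->L; J-y->M; K-x->N; K-y->O; L-x->H; L-y->I; M-x->J; M-y->K; N-x->L; N-y->M; O-x->N; O-y->O

Because acceptance depends on a position counted from the end, the machine has to buffer the most recent 3 symbols. Make each state the string of the last up-to-3 symbols read; on input `x` shift the window left and append `x`. Accept when the buffered window has length 3 and begins with `y`.
       x  y 
>  A   B  C 
   B   D  E 
   C   F  G 
   D   H  I 
   E   J  K 
   F   L  M 
   G   N  O 
   H   H  I 
   I   J  K 
   J   L  M 
   K   N  O 
 * L   H  I 
 * M   J  K 
 * N   L  M 
 * O   N  O 
(> = start, * = accepting)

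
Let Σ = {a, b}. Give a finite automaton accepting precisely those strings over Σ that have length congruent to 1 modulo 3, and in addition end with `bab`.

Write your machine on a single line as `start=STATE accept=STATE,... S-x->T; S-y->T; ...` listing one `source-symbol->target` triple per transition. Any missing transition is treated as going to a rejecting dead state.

start=q0; accept=q10; q0-a->q1; q0-b->q2; q1-a->q3; q1-b->q4; q2-a->q5; q2-b->q4; q3-a->q0; q3-b->q6; q4-a->q7; q4-b->q6; q5-a->q0; q5-b->q8; q6-a->q9; q6-b->q2; q7-a->q1; q7-b->q10; q8-a->q9; q8-b->q2; q9-a->q3; q9-b->q11; q10-a->q5; q10-b->q4; q11-a->q7; q11-b->q6

Build one automaton per condition and run them in lockstep. The first has 3 states tracking the input length modulo 3; the second has 4 states tracking how much of the suffix `bab` has currently been matched. A product state is a pair (one from each), accepting exactly when both do.
12 states suffice.
          a    b  
>  q0     q1   q2 
   q1     q3   q4 
   q2     q5   q4 
   q3     q0   q6 
   q4     q7   q6 
   q5     q0   q8 
   q6     q9   q2 
   q7     q1  q10 
   q8     q9   q2 
   q9     q3  q11 
 * q10    q5   q4 
   q11    q7   q6 
(> = start, * = accepting)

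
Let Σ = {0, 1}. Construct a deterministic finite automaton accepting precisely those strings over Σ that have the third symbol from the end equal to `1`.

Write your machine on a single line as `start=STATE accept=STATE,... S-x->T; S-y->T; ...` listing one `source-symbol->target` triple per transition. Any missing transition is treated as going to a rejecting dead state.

start=S0; accept=S11,S12,S13,S14; S0-0->S1; S0-1->S2; S1-0->S3; S1-1->S4; S2-0->S5; S2-1->S6; S3-0->S7; S3-1->S8; S4-0->S9; S4-1->S10; S5-0->S11; S5-1->S12; S6-0->S13; S6-1->S14; S7-0->S7; S7-1->S8; S8-0->S9; S8-1->S10; S9-0->S11; S9-1->S12; S10-0->S13; S10-1->S14; S11-0->S7; S11-1->S8; S12-0->S9; S12-1->S10; S13-0->S11; S13-1->S12; S14-0->S13; S14-1->S14

A DFA must remember the last 3 symbols (since which symbol is third-to-last isn't known until the input ends). Use one state per possible window of the last ≤3 symbols; accept from those whose window starts with `1`.
With 15 states:
          0    1  
>  S0     S1   S2 
   S1     S3   S4 
   S2     S5   S6 
   S3     S7   S8 
   S4     S9  S10 
   S5    S11  S12 
   S6    S13  S14 
   S7     S7   S8 
   S8     S9  S10 
   S9    S11  S12 
   S10   S13  S14 
 * S11    S7   S8 
 * S12    S9  S10 
 * S13   S11  S12 
 * S14   S13  S14 
(> = start, * = accepting)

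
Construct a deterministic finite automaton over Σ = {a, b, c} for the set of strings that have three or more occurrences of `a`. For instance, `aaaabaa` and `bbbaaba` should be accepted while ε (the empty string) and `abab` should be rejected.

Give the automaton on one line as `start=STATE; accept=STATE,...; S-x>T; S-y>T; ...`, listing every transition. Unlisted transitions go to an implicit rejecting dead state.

start=S0; accept=S3,S4; S0-a>S1; S0-b>S0; S0-c>S0; S1-a>S2; S1-b>S1; S1-c>S1; S2-a>S3; S2-b>S2; S2-c>S2; S3-a>S4; S3-b>S3; S3-c>S3; S4-a>S4; S4-b>S4; S4-c>S4

Count `a`s, saturating at 4: states S0 through S3 mean 0 through 3 `a`s seen; S4 means more than 3. Each `a` increments (capped at S4); other symbols loop. Accept from {S3, S4}.
5 states suffice.
        a   b   c  
>  S0   S1  S0  S0 
   S1   S2  S1  S1 
   S2   S3  S2  S2 
 * S3   S4  S3  S3 
 * S4   S4  S4  S4 
(> = start, * = accepting)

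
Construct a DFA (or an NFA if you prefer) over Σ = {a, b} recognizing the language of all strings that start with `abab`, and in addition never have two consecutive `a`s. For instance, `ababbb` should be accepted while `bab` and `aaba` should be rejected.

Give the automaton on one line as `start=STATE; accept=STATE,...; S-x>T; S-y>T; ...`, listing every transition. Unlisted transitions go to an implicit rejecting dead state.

start=q0; accept=q5,q6; q0-a>q1; q0-b>q2; q1-a>q2; q1-b>q3; q2-a>q2; q2-b>q2; q3-a>q4; q3-b>q2; q4-a>q2; q4-b>q5; q5-a>q6; q5-b>q5; q6-a>q2; q6-b>q5

Build one automaton per condition and run them in lockstep. One (6 states) tracks whether the input so far still matches the prefix `abab`; the other (3 states) tracks partial matches of the forbidden pattern `aa`. Each combined state is a pair, one component from each; accept when both components accept. After merging equivalent states the machine shrinks.
A 7-state machine:
        a   b  
>  q0   q1  q2 
   q1   q2  q3 
   q2   q2  q2 
   q3   q4  q2 
   q4   q2  q5 
 * q5   q6  q5 
 * q6   q2  q5 
(> = start, * = accepting)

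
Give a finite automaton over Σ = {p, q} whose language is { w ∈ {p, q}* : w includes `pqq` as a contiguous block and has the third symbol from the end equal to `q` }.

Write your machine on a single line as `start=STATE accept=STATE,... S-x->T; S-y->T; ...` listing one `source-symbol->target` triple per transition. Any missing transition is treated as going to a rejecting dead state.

start=S0; accept=S4,S5,S6,S7; S0-p->S1; S0-q->S0; S1-p->S1; S1-q->S2; S2-p->S1; S2-q->S3; S3-p->S4; S3-q->S5; S4-p->S6; S4-q->S7; S5-p->S4; S5-q->S5; S6-p->S8; S6-q->S9; S7-p->S10; S7-q->S3; S8-p->S8; S8-q->S9; S9-p->S10; S9-q->S3; S10-p->S6; S10-q->S7

Handle the two conditions separately and then intersect. One (4 states) tracks whether and how much of `pqq` has been seen; the other (15 states) tracks the last 3 symbols read. Each combined state is a pair, one component from each; accept when both components accept. Minimizing collapses redundant product states.
With 11 states:
          p    q  
>  S0     S1   S0 
   S1     S1   S2 
   S2     S1   S3 
   S3     S4   S5 
 * S4     S6   S7 
 * S5     S4   S5 
 * S6     S8   S9 
 * S7    S10   S3 
   S8     S8   S9 
   S9    S10   S3 
   S10    S6   S7 
(> = start, * = accepting)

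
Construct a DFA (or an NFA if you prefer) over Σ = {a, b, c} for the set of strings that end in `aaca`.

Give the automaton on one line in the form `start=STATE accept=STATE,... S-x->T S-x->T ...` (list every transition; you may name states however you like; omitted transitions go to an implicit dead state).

Remember how much of `aaca` the current input suffix matches. State q0 means no match yet; q1 means the last symbol is `a`; q2 means the last 2 symbols are `aa`; q3 means the last 3 symbols are `aac`; q4 means the last 4 symbols are `aaca`. Only q4 accepts. On a mismatch, fall back to the longest proper suffix that is still a prefix of `aaca`.
A 5-state machine:
        a   b   c  
>  q0   q1  q0  q0 
   q1   q2  q0  q0 
   q2   q2  q0  q3 
   q3   q4  q0  q0 
 * q4   q2  q0  q0 
(> = start, * = accepting)

start=q0 accept=q4 q0-a->q1 q0-b->q0 q0-c->q0 q1-a->q2 q1-b->q0 q1-c->q0 q2-a->q2 q2-b->q0 q2-c->q3 q3-a->q4 q3-b->q0 q3-c->q0 q4-a->q2 q4-b->q0 q4-c->q0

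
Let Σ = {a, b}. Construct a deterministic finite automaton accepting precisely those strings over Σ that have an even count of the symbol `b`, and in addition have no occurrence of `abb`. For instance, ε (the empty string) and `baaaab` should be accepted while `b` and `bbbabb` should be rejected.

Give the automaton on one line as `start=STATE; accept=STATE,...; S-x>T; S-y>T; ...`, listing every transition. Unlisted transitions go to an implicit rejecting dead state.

Build one automaton per condition and run them in lockstep. The first has 2 states tracking the count of `b`s modulo 2; the second has 4 states tracking partial matches of the forbidden pattern `abb`. A product state is a pair (one from each), accepting exactly when both do. After merging equivalent states the machine shrinks.
        a   b  
>* q0   q1  q2 
 * q1   q1  q3 
   q2   q4  q0 
   q3   q4  q5 
   q4   q4  q6 
   q5   q5  q5 
 * q6   q1  q5 
(> = start, * = accepting)

start=q0; accept=q0,q1,q6; q0-a>q1; q0-b>q2; q1-a>q1; q1-b>q3; q2-a>q4; q2-b>q0; q3-a>q4; q3-b>q5; q4-a>q4; q4-b>q6; q5-a>q5; q5-b>q5; q6-a>q1; q6-b>q5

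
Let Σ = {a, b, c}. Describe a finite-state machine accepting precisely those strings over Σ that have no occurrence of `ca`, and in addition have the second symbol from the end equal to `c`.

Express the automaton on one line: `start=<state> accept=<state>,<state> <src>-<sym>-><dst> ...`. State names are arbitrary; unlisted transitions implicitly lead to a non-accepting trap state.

Handle the two conditions separately and then intersect. One (3 states) tracks partial matches of the forbidden pattern `ca`; the other (13 states) tracks the last 2 symbols read. Each combined state is a pair, one component from each; accept when both components accept. Minimizing collapses redundant product states.
With 5 states:
        a   b   c  
>  s0   s0  s0  s1 
   s1   s2  s3  s4 
   s2   s2  s2  s2 
 * s3   s0  s0  s1 
 * s4   s2  s3  s4 
(> = start, * = accepting)

start=s0 accept=s3,s4 s0-a->s0 s0-b->s0 s0-c->s1 s1-a->s2 s1-b->s3 s1-c->s4 s2-a->s2 s2-b->s2 s2-c->s2 s3-a->s0 s3-b->s0 s3-c->s1 s4-a->s2 s4-b->s3 s4-c->s4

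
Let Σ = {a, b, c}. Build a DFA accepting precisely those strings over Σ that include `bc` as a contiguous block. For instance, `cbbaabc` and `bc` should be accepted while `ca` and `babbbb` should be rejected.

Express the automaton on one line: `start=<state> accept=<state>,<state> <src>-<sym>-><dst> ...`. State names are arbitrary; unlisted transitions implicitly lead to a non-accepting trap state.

start=s0 accept=s2 s0-a->s0 s0-b->s1 s0-c->s0 s1-a->s0 s1-b->s1 s1-c->s2 s2-a->s2 s2-b->s2 s2-c->s2

States s0..s1 record the length of the longest prefix of `bc` that matches the current input suffix. Reaching s2 means `bc` has been seen, and we stay there forever. Accept from s2.
        a   b   c  
>  s0   s0  s1  s0 
   s1   s0  s1  s2 
 * s2   s2  s2  s2 
(> = start, * = accepting)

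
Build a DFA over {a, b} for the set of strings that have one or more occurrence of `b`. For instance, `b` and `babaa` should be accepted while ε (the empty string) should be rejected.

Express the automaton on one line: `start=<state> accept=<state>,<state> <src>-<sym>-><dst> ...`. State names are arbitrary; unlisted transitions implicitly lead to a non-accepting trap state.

start=q0 accept=q1,q2 q0-a->q0 q0-b->q1 q1-a->q1 q1-b->q2 q2-a->q2 q2-b->q2

Count `b`s, saturating at 2: state q0 means no `b` yet, q1 means one `b` seen, q2 means more than one. Each `b` increments (capped at q2); other symbols loop. Accept from {q1, q2}.
        a   b  
>  q0   q0  q1 
 * q1   q1  q2 
 * q2   q2  q2 
(> = start, * = accepting)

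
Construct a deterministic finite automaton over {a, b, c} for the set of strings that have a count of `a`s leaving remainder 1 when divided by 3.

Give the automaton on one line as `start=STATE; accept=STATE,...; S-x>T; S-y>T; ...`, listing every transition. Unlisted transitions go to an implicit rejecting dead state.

start=s0; accept=s1; s0-a>s1; s0-b>s0; s0-c>s0; s1-a>s2; s1-b>s1; s1-c>s1; s2-a>s0; s2-b>s2; s2-c>s2

Keep the running count of `a`s modulo 3: each `a` advances along the cycle s0 → s1 → s2 → s0 while other symbols loop. Accept at s1.
A 3-state machine:
        a   b   c  
>  s0   s1  s0  s0 
 * s1   s2  s1  s1 
   s2   s0  s2  s2 
(> = start, * = accepting)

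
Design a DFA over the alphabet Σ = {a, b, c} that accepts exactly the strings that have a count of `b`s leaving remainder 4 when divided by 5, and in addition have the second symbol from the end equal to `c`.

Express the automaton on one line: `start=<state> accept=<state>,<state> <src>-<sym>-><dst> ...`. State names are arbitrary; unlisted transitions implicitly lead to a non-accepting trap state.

Build one automaton per condition and run them in lockstep. The first has 5 states tracking the count of `b`s modulo 5; the second has 13 states tracking the last 2 symbols read. A product state is a pair (one from each), accepting exactly when both do. Equivalent product states are then merged.
A 9-state machine:
        a   b   c  
>  q0   q0  q1  q0 
   q1   q1  q2  q1 
   q2   q2  q3  q2 
   q3   q3  q4  q5 
   q4   q4  q0  q6 
   q5   q3  q7  q5 
   q6   q7  q0  q8 
 * q7   q4  q0  q6 
 * q8   q7  q0  q8 
(> = start, * = accepting)

start=q0 accept=q7,q8 q0-a->q0 q0-b->q1 q0-c->q0 q1-a->q1 q1-b->q2 q1-c->q1 q2-a->q2 q2-b->q3 q2-c->q2 q3-a->q3 q3-b->q4 q3-c->q5 q4-a->q4 q4-b->q0 q4-c->q6 q5-a->q3 q5-b->q7 q5-c->q5 q6-a->q7 q6-b->q0 q6-c->q8 q7-a->q4 q7-b->q0 q7-c->q6 q8-a->q7 q8-b->q0 q8-c->q8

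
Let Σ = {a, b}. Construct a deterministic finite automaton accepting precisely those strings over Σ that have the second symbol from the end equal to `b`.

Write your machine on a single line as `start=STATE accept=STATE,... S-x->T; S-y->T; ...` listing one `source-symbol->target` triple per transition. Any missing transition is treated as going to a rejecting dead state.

Because acceptance depends on a position counted from the end, the machine has to buffer the most recent 2 symbols. Make each state the string of the last up-to-2 symbols read; on input `x` shift the window left and append `x`. Accept when the buffered window has length 2 and begins with `b`.
7 states suffice.
        a   b  
>  q0   q1  q2 
   q1   q3  q4 
   q2   q5  q6 
   q3   q3  q4 
   q4   q5  q6 
 * q5   q3  q4 
 * q6   q5  q6 
(> = start, * = accepting)

start=q0; accept=q5,q6; q0-a->q1; q0-b->q2; q1-a->q3; q1-b->q4; q2-a->q5; q2-b->q6; q3-a->q3; q3-b->q4; q4-a->q5; q4-b->q6; q5-a->q3; q5-b->q4; q6-a->q5; q6-b->q6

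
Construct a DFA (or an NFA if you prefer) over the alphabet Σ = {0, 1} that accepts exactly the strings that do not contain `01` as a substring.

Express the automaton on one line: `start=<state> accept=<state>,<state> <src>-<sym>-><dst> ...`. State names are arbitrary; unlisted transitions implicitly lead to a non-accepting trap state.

This is the complement of 'contains `01`'. Use the same substring-matching states — q0 through q2 holding how much of `01` has just been matched — but flip the accepting set: everything except the trap q2 accepts.
        0   1  
>* q0   q1  q0 
 * q1   q1  q2 
   q2   q2  q2 
(> = start, * = accepting)

start=q0 accept=q0,q1 q0-0->q1 q0-1->q0 q1-0->q1 q1-1->q2 q2-0->q2 q2-1->q2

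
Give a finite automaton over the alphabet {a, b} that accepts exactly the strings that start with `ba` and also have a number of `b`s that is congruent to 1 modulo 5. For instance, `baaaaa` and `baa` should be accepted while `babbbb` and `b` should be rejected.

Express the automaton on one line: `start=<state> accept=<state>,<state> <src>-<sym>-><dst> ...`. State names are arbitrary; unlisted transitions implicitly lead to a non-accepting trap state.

start=q0 accept=q3 q0-a->q1 q0-b->q2 q1-a->q1 q1-b->q1 q2-a->q3 q2-b->q1 q3-a->q3 q3-b->q4 q4-a->q4 q4-b->q5 q5-a->q5 q5-b->q6 q6-a->q6 q6-b->q7 q7-a->q7 q7-b->q3

Build one automaton per condition and run them in lockstep. The first has 4 states tracking whether the input so far still matches the prefix `ba`; the second has 5 states tracking the count of `b`s modulo 5. A product state is a pair (one from each), accepting exactly when both do. Equivalent product states are then merged.
With 8 states:
        a   b  
>  q0   q1  q2 
   q1   q1  q1 
   q2   q3  q1 
 * q3   q3  q4 
   q4   q4  q5 
   q5   q5  q6 
   q6   q6  q7 
   q7   q7  q3 
(> = start, * = accepting)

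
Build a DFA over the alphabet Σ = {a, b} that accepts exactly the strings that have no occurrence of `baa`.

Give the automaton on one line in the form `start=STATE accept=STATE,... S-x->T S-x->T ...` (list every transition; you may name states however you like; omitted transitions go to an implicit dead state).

This is the complement of 'contains `baa`'. Use the same substring-matching states — q0 through q3 holding how much of `baa` has just been matched — but flip the accepting set: everything except the trap q3 accepts.
        a   b  
>* q0   q0  q1 
 * q1   q2  q1 
 * q2   q3  q1 
   q3   q3  q3 
(> = start, * = accepting)

start=q0 accept=q0,q1,q2 q0-a->q0 q0-b->q1 q1-a->q2 q1-b->q1 q2-a->q3 q2-b->q1 q3-a->q3 q3-b->q3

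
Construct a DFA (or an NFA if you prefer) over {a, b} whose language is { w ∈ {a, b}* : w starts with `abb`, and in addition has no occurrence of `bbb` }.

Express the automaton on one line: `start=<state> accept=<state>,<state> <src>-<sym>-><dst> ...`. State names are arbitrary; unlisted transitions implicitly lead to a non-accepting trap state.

start=s0 accept=s4,s5,s6 s0-a->s1 s0-b->s2 s1-a->s2 s1-b->s3 s2-a->s2 s2-b->s2 s3-a->s2 s3-b->s4 s4-a->s5 s4-b->s2 s5-a->s5 s5-b->s6 s6-a->s5 s6-b->s4

Handle the two conditions separately and then intersect. The first has 5 states tracking whether the input so far still matches the prefix `abb`; the second has 4 states tracking partial matches of the forbidden pattern `bbb`. A product state is a pair (one from each), accepting exactly when both do. Equivalent product states are then merged.
        a   b  
>  s0   s1  s2 
   s1   s2  s3 
   s2   s2  s2 
   s3   s2  s4 
 * s4   s5  s2 
 * s5   s5  s6 
 * s6   s5  s4 
(> = start, * = accepting)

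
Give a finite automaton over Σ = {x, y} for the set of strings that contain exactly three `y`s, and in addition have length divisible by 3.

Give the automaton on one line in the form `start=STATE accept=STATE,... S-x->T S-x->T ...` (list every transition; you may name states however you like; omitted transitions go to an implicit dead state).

start=s0 accept=s8 s0-x->s1 s0-y->s2 s1-x->s3 s1-y->s4 s2-x->s4 s2-y->s5 s3-x->s0 s3-y->s6 s4-x->s6 s4-y->s7 s5-x->s7 s5-y->s8 s6-x->s2 s6-y->s9 s7-x->s9 s7-y->s10 s8-x->s10 s8-y->s11 s9-x->s5 s9-y->s12 s10-x->s12 s10-y->s11 s11-x->s11 s11-y->s11 s12-x->s8 s12-y->s11

Run two small machines in parallel and take their product. One (5 states) tracks the count of `y`s, saturating at 4; the other (3 states) tracks the input length modulo 3. Each combined state is a pair, one component from each; accept when both components accept. Equivalent product states are then merged.
A 13-state machine:
          x    y  
>  s0     s1   s2 
   s1     s3   s4 
   s2     s4   s5 
   s3     s0   s6 
   s4     s6   s7 
   s5     s7   s8 
   s6     s2   s9 
   s7     s9  s10 
 * s8    s10  s11 
   s9     s5  s12 
   s10   s12  s11 
   s11   s11  s11 
   s12    s8  s11 
(> = start, * = accepting)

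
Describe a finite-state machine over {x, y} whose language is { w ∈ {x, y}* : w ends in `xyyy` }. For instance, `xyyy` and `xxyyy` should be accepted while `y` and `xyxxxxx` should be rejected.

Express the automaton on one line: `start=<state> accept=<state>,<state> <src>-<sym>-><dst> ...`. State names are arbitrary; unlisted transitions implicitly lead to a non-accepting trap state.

start=q0 accept=q4 q0-x->q1 q0-y->q0 q1-x->q1 q1-y->q2 q2-x->q1 q2-y->q3 q3-x->q1 q3-y->q4 q4-x->q1 q4-y->q0

Remember how much of `xyyy` the current input suffix matches. State q0 means no match yet; q1 means the last symbol is `x`; q2 means the last 2 symbols are `xy`; q3 means the last 3 symbols are `xyy`; q4 means the last 4 symbols are `xyyy`. Only q4 accepts. On a mismatch, fall back to the longest proper suffix that is still a prefix of `xyyy`.
A 5-state machine:
        x   y  
>  q0   q1  q0 
   q1   q1  q2 
   q2   q1  q3 
   q3   q1  q4 
 * q4   q1  q0 
(> = start, * = accepting)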